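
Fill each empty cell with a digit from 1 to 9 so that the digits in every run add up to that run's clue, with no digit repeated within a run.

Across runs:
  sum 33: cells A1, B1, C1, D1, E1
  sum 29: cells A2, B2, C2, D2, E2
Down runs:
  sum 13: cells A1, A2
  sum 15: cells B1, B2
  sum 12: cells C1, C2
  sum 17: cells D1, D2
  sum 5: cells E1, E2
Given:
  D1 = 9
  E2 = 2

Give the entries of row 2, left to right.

17 in 2 cells must be {8,9}.
E1 = 5 − 2 = 3 completes the 5 down.
D2 = 17 − 9 = 8 completes the 17 down.
No cell is forced outright now. C1 can only be 7 or 8 (the digits allowed by both its 33 across and its 12 down). If C1 = 7: then C2 would have to be in {3,4,6,7,9} for the 29 across but in {5} for the 12 down — contradiction. So C1 = 8.
C2 = 12 − 8 = 4 completes the 12 down.
Nothing is forced directly, so branch on A2, whose candidates are 6 or 9. If A2 = 9: then A1 would have to be in {6,7} for the 33 across but in {4} for the 13 down — contradiction. So A2 = 6.
A1 = 13 − 6 = 7 completes the 13 down.
B1 = 33 − 27 = 6 completes the 33 across.
B2 = 29 − 20 = 9 completes the 29 across.

6 9 4 8 2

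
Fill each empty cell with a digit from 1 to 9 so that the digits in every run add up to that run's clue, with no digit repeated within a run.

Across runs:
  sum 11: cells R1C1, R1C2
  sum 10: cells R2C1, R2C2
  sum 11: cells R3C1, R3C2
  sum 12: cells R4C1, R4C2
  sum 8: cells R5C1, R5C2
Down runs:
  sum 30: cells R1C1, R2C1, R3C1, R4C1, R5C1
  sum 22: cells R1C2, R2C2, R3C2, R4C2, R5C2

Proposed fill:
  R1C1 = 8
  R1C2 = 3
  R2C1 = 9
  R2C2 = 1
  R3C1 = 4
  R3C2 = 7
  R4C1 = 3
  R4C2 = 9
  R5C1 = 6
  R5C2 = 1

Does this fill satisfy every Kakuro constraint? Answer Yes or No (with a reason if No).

No — the across run R5C1–R5C2 sums to 7, not 8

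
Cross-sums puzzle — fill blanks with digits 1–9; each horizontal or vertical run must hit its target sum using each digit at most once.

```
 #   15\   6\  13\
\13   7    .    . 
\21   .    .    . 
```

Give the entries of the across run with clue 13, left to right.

R2C1 = 15 − 7 = 8 completes the 15 down.
Given what's placed, R2C2 must be 4 to fit the 21 across and 6 down.
R2C3 = 21 − 12 = 9 completes the 21 across.
R1C2 = 6 − 4 = 2 completes the 6 down.
R1C3 = 13 − 9 = 4 completes the 13 across.

7, 2, 4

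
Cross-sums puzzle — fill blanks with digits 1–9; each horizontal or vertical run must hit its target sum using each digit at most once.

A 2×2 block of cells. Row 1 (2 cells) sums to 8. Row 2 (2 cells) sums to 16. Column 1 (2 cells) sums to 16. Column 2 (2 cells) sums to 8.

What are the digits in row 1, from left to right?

16 in 2 cells must be {7,9}.
The 8 across and the 16 down share only 7, so (1,1) = 7.
(1,2) = 8 − 7 = 1 completes the 8 across.
(2,1) = 16 − 7 = 9 completes the 16 down.
(2,2) = 16 − 9 = 7 completes the 16 across.

7 1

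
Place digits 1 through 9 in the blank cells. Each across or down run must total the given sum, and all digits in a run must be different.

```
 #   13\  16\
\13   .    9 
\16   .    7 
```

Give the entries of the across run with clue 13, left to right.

16 in 2 cells must be {7,9}.
R1C1 = 13 − 9 = 4 completes the 13 across.
R2C1 = 16 − 7 = 9 completes the 16 across.

4, 9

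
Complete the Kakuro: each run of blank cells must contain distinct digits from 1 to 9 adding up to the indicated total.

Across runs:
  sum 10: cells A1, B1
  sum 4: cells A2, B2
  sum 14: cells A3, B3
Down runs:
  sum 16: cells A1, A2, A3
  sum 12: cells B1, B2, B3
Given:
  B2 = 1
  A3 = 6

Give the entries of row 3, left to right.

4 in 2 cells must be {1,3}.
A2 = 4 − 1 = 3 completes the 4 across.
B3 = 14 − 6 = 8 completes the 14 across.
A1 = 16 − 9 = 7 completes the 16 down.
B1 = 10 − 7 = 3 completes the 10 across.

6 8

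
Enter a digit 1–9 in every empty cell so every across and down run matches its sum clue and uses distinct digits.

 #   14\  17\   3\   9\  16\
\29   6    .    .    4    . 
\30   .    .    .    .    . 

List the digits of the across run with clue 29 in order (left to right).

17 in 2 cells must be {8,9}; 3 in 2 cells must be {1,2}; 16 in 2 cells must be {7,9}.
Given what's placed, R1C3 must be 2 to fit the 29 across and 3 down.
Given what's placed, R1C5 must be 9 to fit the 29 across and 16 down.
R2C1 = 14 − 6 = 8 completes the 14 down.
Given what's placed, R2C2 must be 9 to fit the 30 across and 17 down.
R2C3 = 3 − 2 = 1 completes the 3 down.
R2C4 = 9 − 4 = 5 completes the 9 down.
R2C5 = 30 − 23 = 7 completes the 30 across.
R1C2 = 29 − 21 = 8 completes the 29 across.

6 8 2 4 9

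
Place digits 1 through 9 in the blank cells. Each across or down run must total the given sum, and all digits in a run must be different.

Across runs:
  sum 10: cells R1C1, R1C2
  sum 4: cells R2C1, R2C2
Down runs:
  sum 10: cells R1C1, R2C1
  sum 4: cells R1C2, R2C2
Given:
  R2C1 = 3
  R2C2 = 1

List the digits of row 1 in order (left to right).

4 in 2 cells must be {1,3}.
R1C1 = 10 − 3 = 7 completes the 10 down.
R1C2 = 10 − 7 = 3 completes the 10 across.

7 3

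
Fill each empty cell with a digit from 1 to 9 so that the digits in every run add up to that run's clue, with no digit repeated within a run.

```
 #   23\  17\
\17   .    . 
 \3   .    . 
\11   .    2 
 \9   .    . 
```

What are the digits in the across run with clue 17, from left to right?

17 in 2 cells must be {8,9}; 3 in 2 cells must be {1,2}.
Given what's placed, R2C2 must be 1 to fit the 3 across and 17 down.
R3C1 = 11 − 2 = 9 completes the 11 across.
Given what's placed, R1C1 must be 8 to fit the 17 across and 23 down.
R1C2 = 17 − 8 = 9 completes the 17 across.
R2C1 = 3 − 1 = 2 completes the 3 across.
R4C1 = 23 − 19 = 4 completes the 23 down.
R4C2 = 9 − 4 = 5 completes the 9 across.

8 9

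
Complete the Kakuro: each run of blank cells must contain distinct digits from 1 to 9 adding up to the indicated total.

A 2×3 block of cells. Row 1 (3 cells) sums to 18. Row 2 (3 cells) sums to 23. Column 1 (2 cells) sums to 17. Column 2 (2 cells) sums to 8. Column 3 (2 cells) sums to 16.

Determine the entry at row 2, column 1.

23 in 3 cells must be {6,8,9}; 17 in 2 cells must be {8,9}; 16 in 2 cells must be {7,9}.
The 23 across and the 8 down share only 6, so (2,2) = 6.
Given what's placed, (2,3) must be 9 to fit the 23 across and 16 down.
(1,2) = 8 − 6 = 2 completes the 8 down.
(1,3) = 16 − 9 = 7 completes the 16 down.
(2,1) = 23 − 15 = 8 completes the 23 across.
(1,1) = 18 − 9 = 9 completes the 18 across.

8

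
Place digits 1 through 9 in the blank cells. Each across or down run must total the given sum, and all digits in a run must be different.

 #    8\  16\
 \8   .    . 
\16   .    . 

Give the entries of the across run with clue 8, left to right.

1 7

16 in 2 cells must be {7,9}.
The 8 across and the 16 down share only 7, so R1C2 = 7.
The 16 across and the 8 down share only 7, so R2C1 = 7.
R2C2 = 16 − 7 = 9 completes the 16 across.
R1C1 = 8 − 7 = 1 completes the 8 across.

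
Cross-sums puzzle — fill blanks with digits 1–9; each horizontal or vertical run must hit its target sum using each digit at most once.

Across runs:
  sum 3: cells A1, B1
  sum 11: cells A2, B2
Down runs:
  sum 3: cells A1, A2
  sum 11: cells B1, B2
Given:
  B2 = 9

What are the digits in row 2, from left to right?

2 9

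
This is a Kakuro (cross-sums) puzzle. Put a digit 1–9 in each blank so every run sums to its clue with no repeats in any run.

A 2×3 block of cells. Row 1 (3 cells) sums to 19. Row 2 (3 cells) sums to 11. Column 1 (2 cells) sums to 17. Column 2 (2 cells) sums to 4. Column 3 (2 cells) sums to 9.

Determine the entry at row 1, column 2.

3

17 in 2 cells must be {8,9}; 4 in 2 cells must be {1,3}.
The 19 across and the 4 down share only 3, so (1,2) = 3.
Given what's placed, (1,3) must be 7 to fit the 19 across and 9 down.
(2,1) = 8: only digit in both the 11-across and 17-down candidate sets.
(2,2) = 4 − 3 = 1 completes the 4 down.
(2,3) = 11 − 9 = 2 completes the 11 across.
(1,1) = 19 − 10 = 9 completes the 19 across.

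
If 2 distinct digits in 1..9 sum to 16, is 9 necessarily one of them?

Yes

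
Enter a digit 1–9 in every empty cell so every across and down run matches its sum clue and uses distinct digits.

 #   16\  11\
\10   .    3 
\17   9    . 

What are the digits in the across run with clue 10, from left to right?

17 in 2 cells must be {8,9}; 16 in 2 cells must be {7,9}.
R1C1 = 10 − 3 = 7 completes the 10 across.
R2C2 = 17 − 9 = 8 completes the 17 across.

7, 3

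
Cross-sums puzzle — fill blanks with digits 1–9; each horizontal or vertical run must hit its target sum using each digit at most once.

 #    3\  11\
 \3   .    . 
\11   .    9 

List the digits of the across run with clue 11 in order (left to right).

3 in 2 cells must be {1,2}.
R1C2 = 11 − 9 = 2 completes the 11 down.
R2C1 = 11 − 9 = 2 completes the 11 across.
R1C1 = 3 − 2 = 1 completes the 3 across.

2 9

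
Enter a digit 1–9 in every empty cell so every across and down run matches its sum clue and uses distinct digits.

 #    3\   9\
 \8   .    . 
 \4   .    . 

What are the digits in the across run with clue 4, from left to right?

4 in 2 cells must be {1,3}; 3 in 2 cells must be {1,2}.
The 4 across and the 3 down share only 1, so R2C1 = 1.
R2C2 = 4 − 1 = 3 completes the 4 across.
R1C1 = 3 − 1 = 2 completes the 3 down.
R1C2 = 8 − 2 = 6 completes the 8 across.

1 3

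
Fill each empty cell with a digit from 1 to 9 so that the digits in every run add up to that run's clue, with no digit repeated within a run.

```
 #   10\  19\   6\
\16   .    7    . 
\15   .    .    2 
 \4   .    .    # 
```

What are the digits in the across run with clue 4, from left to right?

1 3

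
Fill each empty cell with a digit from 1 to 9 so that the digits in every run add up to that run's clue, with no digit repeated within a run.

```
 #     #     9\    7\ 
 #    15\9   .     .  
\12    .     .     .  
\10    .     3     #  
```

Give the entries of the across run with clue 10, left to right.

7 3

R3C1 = 10 − 3 = 7 completes the 10 across.
R2C1 = 15 − 7 = 8 completes the 15 down.
R2C2 = 1: the only remaining digit allowed by both the 12 across and the 9 down.
R2C3 = 12 − 9 = 3 completes the 12 across.
R1C2 = 9 − 4 = 5 completes the 9 down.
R1C3 = 9 − 5 = 4 completes the 9 across.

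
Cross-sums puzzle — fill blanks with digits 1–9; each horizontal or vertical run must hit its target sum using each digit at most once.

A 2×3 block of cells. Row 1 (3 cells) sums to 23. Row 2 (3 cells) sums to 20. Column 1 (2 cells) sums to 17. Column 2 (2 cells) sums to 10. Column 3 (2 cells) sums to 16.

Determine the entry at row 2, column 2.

23 in 3 cells must be {6,8,9}; 17 in 2 cells must be {8,9}; 16 in 2 cells must be {7,9}.
The 23 across and the 16 down share only 9, so (1,3) = 9.
(2,3) = 16 − 9 = 7 completes the 16 down.
Given what's placed, (1,1) must be 8 to fit the 23 across and 17 down.
(1,2) = 23 − 17 = 6 completes the 23 across.
(2,1) = 17 − 8 = 9 completes the 17 down.
(2,2) = 20 − 16 = 4 completes the 20 across.

4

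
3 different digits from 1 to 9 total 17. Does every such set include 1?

Counterexample: {2,6,9} sums to 17 without using 1.

No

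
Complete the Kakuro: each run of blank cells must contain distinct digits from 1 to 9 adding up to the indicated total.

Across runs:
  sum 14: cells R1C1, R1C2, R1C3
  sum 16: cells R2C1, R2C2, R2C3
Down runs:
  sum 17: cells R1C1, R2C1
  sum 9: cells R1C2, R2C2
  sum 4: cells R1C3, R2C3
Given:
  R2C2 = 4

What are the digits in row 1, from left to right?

17 in 2 cells must be {8,9}; 4 in 2 cells must be {1,3}.
R1C2 = 9 − 4 = 5 completes the 9 down.
Given what's placed, R2C1 must be 9 to fit the 16 across and 17 down.
R2C3 = 16 − 13 = 3 completes the 16 across.
R1C1 = 17 − 9 = 8 completes the 17 down.
R1C3 = 14 − 13 = 1 completes the 14 across.

8 5 1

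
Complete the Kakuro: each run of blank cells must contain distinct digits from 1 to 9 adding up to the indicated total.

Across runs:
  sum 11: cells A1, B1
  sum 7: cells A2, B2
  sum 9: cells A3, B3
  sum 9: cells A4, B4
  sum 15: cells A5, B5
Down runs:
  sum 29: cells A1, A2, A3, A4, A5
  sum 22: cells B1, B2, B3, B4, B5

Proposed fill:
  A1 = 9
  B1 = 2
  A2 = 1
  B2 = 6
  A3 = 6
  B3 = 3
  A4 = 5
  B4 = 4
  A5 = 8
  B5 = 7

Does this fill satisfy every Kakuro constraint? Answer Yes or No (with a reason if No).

Yes

Across: 9+2=11; 1+6=7; 6+3=9; 5+4=9; 8+7=15. Down: 9+1+6+5+8=29; 2+6+3+4+7=22. No digit repeats within any run.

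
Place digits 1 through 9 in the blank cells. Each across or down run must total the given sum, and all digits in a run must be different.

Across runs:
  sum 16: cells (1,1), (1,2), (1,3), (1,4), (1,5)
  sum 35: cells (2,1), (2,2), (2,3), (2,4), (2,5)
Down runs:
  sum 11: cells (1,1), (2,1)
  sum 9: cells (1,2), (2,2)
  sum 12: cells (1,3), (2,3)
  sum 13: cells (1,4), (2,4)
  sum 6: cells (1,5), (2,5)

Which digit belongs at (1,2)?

3

16 in 5 cells must be {1,2,3,4,6}; 35 in 5 cells must be {5,6,7,8,9}.
Only 5 fits (2,5) under both its across sum 35 and down sum 6.
(1,5) = 6 − 5 = 1 completes the 6 down.
Nothing is forced directly, so branch on (1,4), whose candidates are 4 or 6. If (1,4) = 4: that forces (1,3) = 3, (2,3) = 9, after which (2,4) would have to be in {6,7,8} for the 35 across but in {9} for the 13 down — contradiction. So (1,4) = 6.
(2,4) = 13 − 6 = 7 completes the 13 down.
No cell is forced outright now. (2,2) can only be 6 or 8 (the digits allowed by both its 35 across and its 9 down). If (2,2) = 8: then (1,2) would have to be in {2,3,4} for the 16 across but in {1} for the 9 down — contradiction. So (2,2) = 6.
(1,2) = 9 − 6 = 3 completes the 9 down.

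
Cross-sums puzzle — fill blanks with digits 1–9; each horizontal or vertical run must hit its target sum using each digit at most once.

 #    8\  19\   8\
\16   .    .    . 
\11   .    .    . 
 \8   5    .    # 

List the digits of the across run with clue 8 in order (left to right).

5 3

R3C2 = 8 − 5 = 3 completes the 8 across.
Given what's placed, R2C2 must be 7 to fit the 11 across and 19 down.
R1C2 = 19 − 10 = 9 completes the 19 down.
Given what's placed, R2C1 must be 1 to fit the 11 across and 8 down.
R2C3 = 11 − 8 = 3 completes the 11 across.
R1C1 = 8 − 6 = 2 completes the 8 down.
R1C3 = 16 − 11 = 5 completes the 16 across.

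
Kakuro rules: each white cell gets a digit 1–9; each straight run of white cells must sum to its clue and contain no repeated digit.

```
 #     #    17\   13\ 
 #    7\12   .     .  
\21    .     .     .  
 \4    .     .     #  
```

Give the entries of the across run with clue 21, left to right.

4 in 2 cells must be {1,3}.
Nothing is forced directly, so branch on R3C1, whose candidates are 1 or 3. If R3C1 = 1: that forces R2C1 = 6, R3C2 = 3, R2C2 = 8, R2C3 = 7, after which R1C2 would have to be in {3,4,5,7,8,9} for the 12 across but in {6} for the 17 down — contradiction. So R3C1 = 3.
R2C1 = 7 − 3 = 4 completes the 7 down.
R3C2 = 4 − 3 = 1 completes the 4 across.
R2C2 = 9: the only remaining digit allowed by both the 21 across and the 17 down.
R2C3 = 21 − 13 = 8 completes the 21 across.
R1C2 = 17 − 10 = 7 completes the 17 down.
R1C3 = 12 − 7 = 5 completes the 12 across.

4 9 8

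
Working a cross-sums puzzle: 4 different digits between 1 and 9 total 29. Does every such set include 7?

Yes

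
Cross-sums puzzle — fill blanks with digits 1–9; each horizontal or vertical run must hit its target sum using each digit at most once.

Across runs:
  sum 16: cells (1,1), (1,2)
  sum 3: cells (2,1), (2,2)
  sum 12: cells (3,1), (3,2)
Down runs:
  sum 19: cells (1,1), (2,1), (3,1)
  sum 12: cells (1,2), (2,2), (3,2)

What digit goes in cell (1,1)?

9

16 in 2 cells must be {7,9}; 3 in 2 cells must be {1,2}.
The 3 across and the 19 down share only 2, so (2,1) = 2.
(2,2) = 3 − 2 = 1 completes the 3 across.
Given what's placed, (1,1) must be 9 to fit the 16 across and 19 down.
(1,2) = 16 − 9 = 7 completes the 16 across.
(3,1) = 19 − 11 = 8 completes the 19 down.
(3,2) = 12 − 8 = 4 completes the 12 across.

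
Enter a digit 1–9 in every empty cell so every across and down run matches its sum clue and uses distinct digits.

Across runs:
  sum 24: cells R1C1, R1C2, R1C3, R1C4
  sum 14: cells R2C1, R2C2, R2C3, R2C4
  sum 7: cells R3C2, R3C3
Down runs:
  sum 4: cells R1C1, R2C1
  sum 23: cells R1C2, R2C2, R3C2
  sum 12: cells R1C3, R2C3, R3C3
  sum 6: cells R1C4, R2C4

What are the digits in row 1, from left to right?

3 9 8 4

4 in 2 cells must be {1,3}; 23 in 3 cells must be {6,8,9}.
Only 6 fits R3C2 under both its across sum 7 and down sum 23.
R3C3 = 7 − 6 = 1 completes the 7 across.
Given what's placed, R2C2 must be 8 to fit the 14 across and 23 down.
R1C2 = 23 − 14 = 9 completes the 23 down.
No cell is forced outright now. R1C1 can only be 1 or 3 (the digits allowed by both its 24 across and its 4 down). If R1C1 = 1: then R1C4 would have to be in {6,8} for the 24 across but in {1,2,4,5} for the 6 down — contradiction. So R1C1 = 3.
R2C1 = 4 − 3 = 1 completes the 4 down.
Given what's placed, R2C4 must be 2 to fit the 14 across and 6 down.
R1C4 = 6 − 2 = 4 completes the 6 down.
R2C3 = 14 − 11 = 3 completes the 14 across.
R1C3 = 24 − 16 = 8 completes the 24 across.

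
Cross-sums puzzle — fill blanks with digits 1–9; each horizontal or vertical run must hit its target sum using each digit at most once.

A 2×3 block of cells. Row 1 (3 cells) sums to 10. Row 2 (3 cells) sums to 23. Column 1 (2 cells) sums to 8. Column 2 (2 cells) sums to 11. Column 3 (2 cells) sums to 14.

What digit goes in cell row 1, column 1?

23 in 3 cells must be {6,8,9}.
The 23 across and the 8 down share only 6, so (2,1) = 6.
(1,1) = 8 − 6 = 2 completes the 8 down.
Given what's placed, (1,3) must be 5 to fit the 10 across and 14 down.
(2,3) = 14 − 5 = 9 completes the 14 down.
(1,2) = 10 − 7 = 3 completes the 10 across.
(2,2) = 23 − 15 = 8 completes the 23 across.

2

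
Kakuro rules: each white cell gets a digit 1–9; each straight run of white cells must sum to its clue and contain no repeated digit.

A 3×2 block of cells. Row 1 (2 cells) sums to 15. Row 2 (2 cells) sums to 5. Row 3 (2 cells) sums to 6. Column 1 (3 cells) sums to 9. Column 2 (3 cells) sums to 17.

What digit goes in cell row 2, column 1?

The 15 across and the 9 down share only 6, so (1,1) = 6.
(1,2) = 15 − 6 = 9 completes the 15 across.
Nothing is forced directly, so branch on (2,1), whose candidates are 1 or 2. If (2,1) = 1: then (2,2) would have to be in {4} for the 5 across but in {1,2,3,5,6,7} for the 17 down — contradiction. So (2,1) = 2.
(2,2) = 5 − 2 = 3 completes the 5 across.
(3,1) = 9 − 8 = 1 completes the 9 down.
(3,2) = 6 − 1 = 5 completes the 6 across.

2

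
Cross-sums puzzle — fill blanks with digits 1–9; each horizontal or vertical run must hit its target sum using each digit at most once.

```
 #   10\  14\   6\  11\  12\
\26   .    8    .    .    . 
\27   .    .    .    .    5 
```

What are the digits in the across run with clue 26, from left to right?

2 8 5 4 7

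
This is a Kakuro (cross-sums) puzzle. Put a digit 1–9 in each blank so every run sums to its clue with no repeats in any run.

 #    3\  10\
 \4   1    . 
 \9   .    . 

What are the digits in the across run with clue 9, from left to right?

4 in 2 cells must be {1,3}; 3 in 2 cells must be {1,2}.
R1C2 = 4 − 1 = 3 completes the 4 across.
R2C1 = 3 − 1 = 2 completes the 3 down.
R2C2 = 9 − 2 = 7 completes the 9 across.

2 7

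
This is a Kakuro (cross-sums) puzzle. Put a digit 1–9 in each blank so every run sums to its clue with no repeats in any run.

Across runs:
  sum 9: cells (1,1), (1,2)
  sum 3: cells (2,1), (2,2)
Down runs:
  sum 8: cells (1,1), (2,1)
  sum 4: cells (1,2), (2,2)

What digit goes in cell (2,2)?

3 in 2 cells must be {1,2}; 4 in 2 cells must be {1,3}.
The 3 across and the 4 down share only 1, so (2,2) = 1.
(1,2) = 4 − 1 = 3 completes the 4 down.
(2,1) = 3 − 1 = 2 completes the 3 across.
(1,1) = 9 − 3 = 6 completes the 9 across.

1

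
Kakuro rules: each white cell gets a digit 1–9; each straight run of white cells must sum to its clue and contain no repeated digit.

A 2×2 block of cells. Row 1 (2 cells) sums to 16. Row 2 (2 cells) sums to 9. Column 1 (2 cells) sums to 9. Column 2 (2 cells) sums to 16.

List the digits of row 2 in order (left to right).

16 in 2 cells must be {7,9}.
The 16 across and the 9 down share only 7, so (1,1) = 7.
(1,2) = 16 − 7 = 9 completes the 16 across.
(2,1) = 9 − 7 = 2 completes the 9 down.
(2,2) = 9 − 2 = 7 completes the 9 across.

2 7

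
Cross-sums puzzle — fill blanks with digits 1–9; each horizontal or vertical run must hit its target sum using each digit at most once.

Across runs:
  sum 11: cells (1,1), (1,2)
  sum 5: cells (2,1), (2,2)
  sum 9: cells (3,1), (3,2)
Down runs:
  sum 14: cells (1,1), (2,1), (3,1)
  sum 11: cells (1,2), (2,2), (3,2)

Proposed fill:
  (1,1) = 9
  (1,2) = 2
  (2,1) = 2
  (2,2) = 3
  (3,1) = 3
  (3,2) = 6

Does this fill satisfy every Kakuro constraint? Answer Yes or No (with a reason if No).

Yes

Across: 9+2=11; 2+3=5; 3+6=9. Down: 9+2+3=14; 2+3+6=11. No digit repeats within any run.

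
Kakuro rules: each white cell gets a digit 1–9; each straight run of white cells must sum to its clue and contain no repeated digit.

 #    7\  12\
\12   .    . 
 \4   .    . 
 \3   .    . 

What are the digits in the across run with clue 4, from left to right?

1, 3

4 in 2 cells must be {1,3}; 3 in 2 cells must be {1,2}; 7 in 3 cells must be {1,2,4}.
The 12 across and the 7 down share only 4, so R1C1 = 4.
R1C2 = 12 − 4 = 8 completes the 12 across.
Given what's placed, R2C1 must be 1 to fit the 4 across and 7 down.
R2C2 = 4 − 1 = 3 completes the 4 across.
R3C1 = 7 − 5 = 2 completes the 7 down.
R3C2 = 3 − 2 = 1 completes the 3 across.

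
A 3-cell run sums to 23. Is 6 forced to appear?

Yes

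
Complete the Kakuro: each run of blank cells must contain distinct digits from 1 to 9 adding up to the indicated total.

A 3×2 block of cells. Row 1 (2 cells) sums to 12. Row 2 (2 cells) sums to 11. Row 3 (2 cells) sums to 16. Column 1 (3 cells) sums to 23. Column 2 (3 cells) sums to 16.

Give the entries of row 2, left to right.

16 in 2 cells must be {7,9}; 23 in 3 cells must be {6,8,9}.
The 16 across and the 23 down share only 9, so (3,1) = 9.
(3,2) = 16 − 9 = 7 completes the 16 across.
Given what's placed, (1,1) must be 8 to fit the 12 across and 23 down.
(1,2) = 12 − 8 = 4 completes the 12 across.
(2,1) = 23 − 17 = 6 completes the 23 down.
(2,2) = 11 − 6 = 5 completes the 11 across.

6 5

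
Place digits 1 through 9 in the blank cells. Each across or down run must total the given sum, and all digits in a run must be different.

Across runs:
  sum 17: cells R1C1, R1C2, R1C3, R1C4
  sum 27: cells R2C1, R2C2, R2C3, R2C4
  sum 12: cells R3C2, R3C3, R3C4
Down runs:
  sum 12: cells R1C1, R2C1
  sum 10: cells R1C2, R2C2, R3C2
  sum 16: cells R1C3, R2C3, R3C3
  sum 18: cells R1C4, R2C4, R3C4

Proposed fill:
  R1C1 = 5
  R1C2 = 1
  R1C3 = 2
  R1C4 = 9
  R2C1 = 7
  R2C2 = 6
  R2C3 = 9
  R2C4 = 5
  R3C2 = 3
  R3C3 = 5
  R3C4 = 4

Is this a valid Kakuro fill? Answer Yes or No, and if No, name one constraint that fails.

Yes

Across: 5+1+2+9=17; 7+6+9+5=27; 3+5+4=12. Down: 5+7=12; 1+6+3=10; 2+9+5=16; 9+5+4=18. No digit repeats within any run.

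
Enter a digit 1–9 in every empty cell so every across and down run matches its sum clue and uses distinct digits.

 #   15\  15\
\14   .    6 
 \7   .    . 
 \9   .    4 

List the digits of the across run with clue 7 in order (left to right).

R1C1 = 14 − 6 = 8 completes the 14 across.
R2C2 = 15 − 10 = 5 completes the 15 down.
R3C1 = 9 − 4 = 5 completes the 9 across.
R2C1 = 7 − 5 = 2 completes the 7 across.

2 5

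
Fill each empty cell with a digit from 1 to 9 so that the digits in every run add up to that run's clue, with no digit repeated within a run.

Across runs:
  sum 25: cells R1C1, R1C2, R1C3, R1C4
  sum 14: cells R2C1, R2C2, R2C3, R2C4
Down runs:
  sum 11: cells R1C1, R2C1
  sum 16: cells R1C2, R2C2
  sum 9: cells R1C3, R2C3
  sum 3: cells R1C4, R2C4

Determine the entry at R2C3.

1

16 in 2 cells must be {7,9}; 3 in 2 cells must be {1,2}.
Only 7 fits R2C2 under both its across sum 14 and down sum 16.
R1C2 = 16 − 7 = 9 completes the 16 down.
Nothing is forced directly, so branch on R2C1, whose candidates are 2 or 4. If R2C1 = 2: then R1C1 would have to be in {1,2,3,4,5,6,7,8} for the 25 across but in {9} for the 11 down — contradiction. So R2C1 = 4.
R1C1 = 11 − 4 = 7 completes the 11 down.
R1C4 = 1: the only remaining digit allowed by both the 25 across and the 3 down.
R2C4 = 3 − 1 = 2 completes the 3 down.
R1C3 = 25 − 17 = 8 completes the 25 across.
R2C3 = 14 − 13 = 1 completes the 14 across.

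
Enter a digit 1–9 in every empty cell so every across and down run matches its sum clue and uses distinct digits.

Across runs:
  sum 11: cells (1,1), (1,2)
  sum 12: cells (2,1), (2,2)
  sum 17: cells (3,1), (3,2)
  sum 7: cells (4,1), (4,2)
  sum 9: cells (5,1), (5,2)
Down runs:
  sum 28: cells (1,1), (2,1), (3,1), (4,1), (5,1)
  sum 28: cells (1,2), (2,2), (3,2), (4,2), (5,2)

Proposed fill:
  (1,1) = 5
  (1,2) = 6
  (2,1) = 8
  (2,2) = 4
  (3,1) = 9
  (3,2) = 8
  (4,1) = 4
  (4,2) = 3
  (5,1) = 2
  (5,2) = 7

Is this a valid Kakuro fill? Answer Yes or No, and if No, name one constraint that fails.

Yes

Across: 5+6=11; 8+4=12; 9+8=17; 4+3=7; 2+7=9. Down: 5+8+9+4+2=28; 6+4+8+3+7=28. No digit repeats within any run.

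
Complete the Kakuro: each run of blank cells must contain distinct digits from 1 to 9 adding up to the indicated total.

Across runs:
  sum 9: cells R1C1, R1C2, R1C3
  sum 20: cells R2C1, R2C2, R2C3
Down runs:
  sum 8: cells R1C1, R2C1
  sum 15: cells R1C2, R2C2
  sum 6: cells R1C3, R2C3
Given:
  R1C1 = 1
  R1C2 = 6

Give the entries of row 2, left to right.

7 9 4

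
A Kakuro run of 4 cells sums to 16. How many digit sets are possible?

4 distinct digits from 1–9 sum between 10 and 30.

8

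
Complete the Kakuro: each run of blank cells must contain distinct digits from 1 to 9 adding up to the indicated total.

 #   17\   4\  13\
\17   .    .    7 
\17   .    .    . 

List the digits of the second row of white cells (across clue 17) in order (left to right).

8 3 6

17 in 2 cells must be {8,9}; 4 in 2 cells must be {1,3}.
Given what's placed, R1C2 must be 1 to fit the 17 across and 4 down.
R2C2 = 4 − 1 = 3 completes the 4 down.
R2C3 = 13 − 7 = 6 completes the 13 down.
R1C1 = 17 − 8 = 9 completes the 17 across.
R2C1 = 17 − 9 = 8 completes the 17 across.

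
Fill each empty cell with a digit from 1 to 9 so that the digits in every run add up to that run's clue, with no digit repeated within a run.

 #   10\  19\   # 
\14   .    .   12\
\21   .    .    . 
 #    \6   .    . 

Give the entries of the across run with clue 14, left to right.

Nothing is forced directly, so branch on R3C3, whose candidates are 4 or 5. If R3C3 = 5: that forces R2C3 = 7, after which R3C2 would have to be in {1} for the 6 across but in {2,3,4,5,6,7,8,9} for the 19 down — contradiction. So R3C3 = 4.
R2C3 = 12 − 4 = 8 completes the 12 down.
R3C2 = 6 − 4 = 2 completes the 6 across.
R2C2 = 9: the only remaining digit allowed by both the 21 across and the 19 down.
R1C2 = 19 − 11 = 8 completes the 19 down.
R2C1 = 21 − 17 = 4 completes the 21 across.
R1C1 = 14 − 8 = 6 completes the 14 across.

6 8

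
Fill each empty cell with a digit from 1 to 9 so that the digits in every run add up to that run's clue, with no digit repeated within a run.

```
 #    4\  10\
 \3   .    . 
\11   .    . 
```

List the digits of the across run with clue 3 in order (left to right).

3 in 2 cells must be {1,2}; 4 in 2 cells must be {1,3}.
The 3 across and the 4 down share only 1, so R1C1 = 1.
R1C2 = 3 − 1 = 2 completes the 3 across.
R2C1 = 4 − 1 = 3 completes the 4 down.
R2C2 = 11 − 3 = 8 completes the 11 across.

1 2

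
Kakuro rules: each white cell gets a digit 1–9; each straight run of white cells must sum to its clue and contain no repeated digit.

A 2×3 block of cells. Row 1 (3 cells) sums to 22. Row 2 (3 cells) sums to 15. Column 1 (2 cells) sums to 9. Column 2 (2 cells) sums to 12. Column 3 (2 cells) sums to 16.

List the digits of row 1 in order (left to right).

16 in 2 cells must be {7,9}.
Nothing is forced directly, so branch on (1,3), whose candidates are 7 or 9. If (1,3) = 7: that forces (1,1) = 6, (1,2) = 9, (2,1) = 3, after which (2,2) would have to be in {4,5,7,8} for the 15 across but in {3} for the 12 down — contradiction. So (1,3) = 9.
(2,3) = 16 − 9 = 7 completes the 16 down.
Nothing is forced directly, so branch on (2,2), whose candidates are 3 or 5. If (2,2) = 3: then (1,2) would have to be in {5,6,7,8} for the 22 across but in {9} for the 12 down — contradiction. So (2,2) = 5.
(1,2) = 12 − 5 = 7 completes the 12 down.
(2,1) = 15 − 12 = 3 completes the 15 across.
(1,1) = 22 − 16 = 6 completes the 22 across.

6 7 9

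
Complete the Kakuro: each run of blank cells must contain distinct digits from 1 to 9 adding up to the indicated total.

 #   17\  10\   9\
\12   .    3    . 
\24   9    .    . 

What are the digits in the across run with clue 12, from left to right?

8, 3, 1

24 in 3 cells must be {7,8,9}; 17 in 2 cells must be {8,9}.
R1C1 = 17 − 9 = 8 completes the 17 down.
R1C3 = 12 − 11 = 1 completes the 12 across.
R2C2 = 10 − 3 = 7 completes the 10 down.
R2C3 = 24 − 16 = 8 completes the 24 across.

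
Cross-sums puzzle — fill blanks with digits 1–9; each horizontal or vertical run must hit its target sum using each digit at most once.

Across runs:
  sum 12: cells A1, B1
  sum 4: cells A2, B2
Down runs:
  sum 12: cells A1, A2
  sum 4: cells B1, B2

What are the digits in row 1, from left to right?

4 in 2 cells must be {1,3}.
The 12 across and the 4 down share only 3, so B1 = 3.
The 4 across and the 12 down share only 3, so A2 = 3.
B2 = 4 − 3 = 1 completes the 4 across.
A1 = 12 − 3 = 9 completes the 12 across.

9, 3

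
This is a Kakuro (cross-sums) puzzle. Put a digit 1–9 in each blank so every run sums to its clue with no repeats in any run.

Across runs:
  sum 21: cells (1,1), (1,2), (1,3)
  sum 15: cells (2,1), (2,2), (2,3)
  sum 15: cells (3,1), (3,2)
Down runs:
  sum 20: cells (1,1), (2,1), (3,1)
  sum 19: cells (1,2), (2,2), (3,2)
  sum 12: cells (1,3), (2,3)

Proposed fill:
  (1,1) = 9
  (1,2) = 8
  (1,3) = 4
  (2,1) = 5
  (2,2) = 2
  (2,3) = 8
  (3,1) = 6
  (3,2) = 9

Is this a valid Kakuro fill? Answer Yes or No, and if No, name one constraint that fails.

Across: 9+8+4=21; 5+2+8=15; 6+9=15. Down: 9+5+6=20; 8+2+9=19; 4+8=12. No digit repeats within any run.

Yes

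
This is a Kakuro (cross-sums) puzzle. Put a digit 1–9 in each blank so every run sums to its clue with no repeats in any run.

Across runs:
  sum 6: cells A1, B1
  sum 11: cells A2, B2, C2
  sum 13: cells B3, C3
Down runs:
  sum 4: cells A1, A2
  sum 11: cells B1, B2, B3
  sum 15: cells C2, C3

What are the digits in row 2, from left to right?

3 2 6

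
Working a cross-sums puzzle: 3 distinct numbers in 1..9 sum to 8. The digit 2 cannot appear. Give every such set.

{1,3,4}

3 distinct digits from 1–9 sum between 6 and 24.
Dropping sets that contain 2.
Only one set works: {1,3,4}.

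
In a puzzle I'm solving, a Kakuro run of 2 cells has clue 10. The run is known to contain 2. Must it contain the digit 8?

Yes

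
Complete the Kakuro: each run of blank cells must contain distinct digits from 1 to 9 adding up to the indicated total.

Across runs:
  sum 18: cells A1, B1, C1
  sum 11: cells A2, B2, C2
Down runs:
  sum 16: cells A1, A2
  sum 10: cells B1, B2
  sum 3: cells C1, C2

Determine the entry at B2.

16 in 2 cells must be {7,9}; 3 in 2 cells must be {1,2}.
The 11 across and the 16 down share only 7, so A2 = 7.
Given what's placed, C2 must be 1 to fit the 11 across and 3 down.
A1 = 16 − 7 = 9 completes the 16 down.
C1 = 3 − 1 = 2 completes the 3 down.
B2 = 11 − 8 = 3 completes the 11 across.
B1 = 18 − 11 = 7 completes the 18 across.

3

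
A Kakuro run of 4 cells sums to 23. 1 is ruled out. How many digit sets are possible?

7

4 distinct digits from 1–9 sum between 10 and 30.
Dropping sets that contain 1.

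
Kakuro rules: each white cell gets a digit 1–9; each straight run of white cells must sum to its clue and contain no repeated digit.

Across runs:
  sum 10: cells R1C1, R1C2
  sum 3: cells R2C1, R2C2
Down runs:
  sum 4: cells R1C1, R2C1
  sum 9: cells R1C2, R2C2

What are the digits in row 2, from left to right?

3 in 2 cells must be {1,2}; 4 in 2 cells must be {1,3}.
The 3 across and the 4 down share only 1, so R2C1 = 1.
R2C2 = 3 − 1 = 2 completes the 3 across.
R1C1 = 4 − 1 = 3 completes the 4 down.
R1C2 = 10 − 3 = 7 completes the 10 across.

1, 2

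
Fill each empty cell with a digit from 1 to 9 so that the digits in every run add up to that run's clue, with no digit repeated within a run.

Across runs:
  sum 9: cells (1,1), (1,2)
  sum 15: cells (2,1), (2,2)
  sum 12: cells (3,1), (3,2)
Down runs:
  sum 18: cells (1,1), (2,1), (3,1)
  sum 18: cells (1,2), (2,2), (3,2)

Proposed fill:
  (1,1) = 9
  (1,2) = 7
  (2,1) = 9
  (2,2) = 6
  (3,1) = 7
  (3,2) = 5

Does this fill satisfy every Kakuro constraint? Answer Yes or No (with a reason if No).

No — the down run (1,1)–(3,1) sums to 25, not 18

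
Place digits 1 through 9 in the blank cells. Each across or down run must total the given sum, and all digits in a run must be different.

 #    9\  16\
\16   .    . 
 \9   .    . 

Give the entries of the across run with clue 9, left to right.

2 7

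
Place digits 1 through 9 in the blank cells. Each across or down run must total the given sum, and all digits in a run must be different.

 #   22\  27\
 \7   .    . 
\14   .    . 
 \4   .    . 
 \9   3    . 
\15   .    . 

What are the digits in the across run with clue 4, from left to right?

1 3

4 in 2 cells must be {1,3}.
R3C1 = 1: the only remaining digit allowed by both the 4 across and the 22 down.
R3C2 = 4 − 1 = 3 completes the 4 across.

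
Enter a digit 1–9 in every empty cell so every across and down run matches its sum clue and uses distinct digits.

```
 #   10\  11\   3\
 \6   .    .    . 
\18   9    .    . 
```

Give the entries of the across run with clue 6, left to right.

1 3 2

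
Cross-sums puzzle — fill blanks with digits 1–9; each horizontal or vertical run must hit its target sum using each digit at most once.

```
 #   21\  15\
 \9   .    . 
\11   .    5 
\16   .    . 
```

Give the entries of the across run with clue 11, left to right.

16 in 2 cells must be {7,9}.
R2C1 = 11 − 5 = 6 completes the 11 across.
Given what's placed, R3C1 must be 7 to fit the 16 across and 21 down.
R3C2 = 16 − 7 = 9 completes the 16 across.
R1C1 = 21 − 13 = 8 completes the 21 down.
R1C2 = 9 − 8 = 1 completes the 9 across.

6, 5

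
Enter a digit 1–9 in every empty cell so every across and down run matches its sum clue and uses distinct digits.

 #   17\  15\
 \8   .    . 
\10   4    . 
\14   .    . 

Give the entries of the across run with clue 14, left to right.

R2C2 = 10 − 4 = 6 completes the 10 across.
Nothing is forced directly, so branch on R3C2, whose candidates are 5 or 8. If R3C2 = 5: then R1C2 would have to be in {1,2,3,5,6,7} for the 8 across but in {4} for the 15 down — contradiction. So R3C2 = 8.
R1C2 = 15 − 14 = 1 completes the 15 down.
R3C1 = 14 − 8 = 6 completes the 14 across.
R1C1 = 8 − 1 = 7 completes the 8 across.

6 8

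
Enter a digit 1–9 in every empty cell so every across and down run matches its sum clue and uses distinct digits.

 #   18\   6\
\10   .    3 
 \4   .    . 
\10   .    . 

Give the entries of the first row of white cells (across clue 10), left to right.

7, 3

4 in 2 cells must be {1,3}; 6 in 3 cells must be {1,2,3}.
R1C1 = 10 − 3 = 7 completes the 10 across.
R2C1 = 3: the only remaining digit allowed by both the 4 across and the 18 down.
R2C2 = 4 − 3 = 1 completes the 4 across.
R3C1 = 18 − 10 = 8 completes the 18 down.
R3C2 = 10 − 8 = 2 completes the 10 across.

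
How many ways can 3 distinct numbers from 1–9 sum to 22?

2

3 distinct digits from 1–9 sum between 6 and 24.
Enumerating: {5,8,9}, {6,7,9}.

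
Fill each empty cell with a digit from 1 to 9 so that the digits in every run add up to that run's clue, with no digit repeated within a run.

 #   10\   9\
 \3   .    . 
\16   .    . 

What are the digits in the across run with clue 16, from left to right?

3 in 2 cells must be {1,2}; 16 in 2 cells must be {7,9}.
The 16 across and the 9 down share only 7, so R2C2 = 7.
R1C2 = 9 − 7 = 2 completes the 9 down.
R2C1 = 16 − 7 = 9 completes the 16 across.
R1C1 = 3 − 2 = 1 completes the 3 across.

9 7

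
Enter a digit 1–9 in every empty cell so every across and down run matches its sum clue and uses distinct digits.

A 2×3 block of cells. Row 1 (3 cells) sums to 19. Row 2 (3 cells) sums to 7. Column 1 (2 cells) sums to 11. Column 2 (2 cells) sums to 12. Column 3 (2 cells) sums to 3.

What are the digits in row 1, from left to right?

9 8 2

7 in 3 cells must be {1,2,4}; 3 in 2 cells must be {1,2}.
The 19 across and the 3 down share only 2, so (1,3) = 2.
The 7 across and the 12 down share only 4, so (2,2) = 4.
(2,3) = 3 − 2 = 1 completes the 3 down.
(1,2) = 12 − 4 = 8 completes the 12 down.
(2,1) = 7 − 5 = 2 completes the 7 across.
(1,1) = 19 − 10 = 9 completes the 19 across.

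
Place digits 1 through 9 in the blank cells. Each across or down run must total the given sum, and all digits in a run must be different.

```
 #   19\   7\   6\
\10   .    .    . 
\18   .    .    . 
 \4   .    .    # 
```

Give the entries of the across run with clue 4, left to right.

3 1

4 in 2 cells must be {1,3}; 7 in 3 cells must be {1,2,4}.
Only 3 fits R3C1 under both its across sum 4 and down sum 19.
R3C2 = 4 − 3 = 1 completes the 4 across.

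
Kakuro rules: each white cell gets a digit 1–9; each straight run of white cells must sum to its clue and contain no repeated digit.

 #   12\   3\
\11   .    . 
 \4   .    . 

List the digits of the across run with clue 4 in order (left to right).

3, 1

4 in 2 cells must be {1,3}; 3 in 2 cells must be {1,2}.
The 11 across and the 3 down share only 2, so R1C2 = 2.
The 4 across and the 12 down share only 3, so R2C1 = 3.
R2C2 = 4 − 3 = 1 completes the 4 across.
R1C1 = 11 − 2 = 9 completes the 11 across.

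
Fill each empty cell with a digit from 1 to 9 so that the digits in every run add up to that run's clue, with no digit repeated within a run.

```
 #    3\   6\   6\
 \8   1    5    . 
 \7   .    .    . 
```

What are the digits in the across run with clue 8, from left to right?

7 in 3 cells must be {1,2,4}; 3 in 2 cells must be {1,2}.
R1C3 = 8 − 6 = 2 completes the 8 across.
R2C1 = 3 − 1 = 2 completes the 3 down.
R2C2 = 6 − 5 = 1 completes the 6 down.
R2C3 = 7 − 3 = 4 completes the 7 across.

1 5 2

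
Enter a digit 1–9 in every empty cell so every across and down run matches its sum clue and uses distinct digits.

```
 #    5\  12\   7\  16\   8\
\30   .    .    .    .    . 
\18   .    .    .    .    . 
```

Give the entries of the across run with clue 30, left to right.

3 7 6 9 5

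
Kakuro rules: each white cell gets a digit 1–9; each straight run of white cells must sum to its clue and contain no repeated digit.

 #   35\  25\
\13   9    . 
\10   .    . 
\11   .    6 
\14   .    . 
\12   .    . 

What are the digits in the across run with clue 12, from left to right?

7, 5

35 in 5 cells must be {5,6,7,8,9}.
R1C2 = 13 − 9 = 4 completes the 13 across.
R3C1 = 11 − 6 = 5 completes the 11 across.
No cell is forced outright now. R4C1 can only be 6 or 8 (the digits allowed by both its 14 across and its 35 down). If R4C1 = 8: then R4C2 would have to be in {6} for the 14 across but in {1,2,3,5,7,8,9} for the 25 down — contradiction. So R4C1 = 6.
R4C2 = 14 − 6 = 8 completes the 14 across.
Given what's placed, R5C2 must be 5 to fit the 12 across and 25 down.
R2C2 = 25 − 23 = 2 completes the 25 down.
R5C1 = 12 − 5 = 7 completes the 12 across.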